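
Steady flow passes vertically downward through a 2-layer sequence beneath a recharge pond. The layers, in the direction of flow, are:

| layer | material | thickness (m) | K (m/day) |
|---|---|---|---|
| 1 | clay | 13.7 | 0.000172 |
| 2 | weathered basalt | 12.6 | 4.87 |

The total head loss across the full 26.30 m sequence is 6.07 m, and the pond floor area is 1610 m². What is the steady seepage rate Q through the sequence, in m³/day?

0.123

Flow is perpendicular to layering, so the layers act in series and the equivalent K is the thickness-weighted harmonic mean.
Total thickness L = 13.7 + 12.6 = 26.30 m.
Σ(b_i/K_i) = 13.7/0.000172 + 12.6/4.87 = 79654 d.
K_eq = L / Σ(b_i/K_i) = 26.30 / 79654 = 0.0003302 m/day.
Q = K_eq · A · (Δh/L) = 0.0003302 × 1610 × (6.07/26.30) = 0.1227 m³/day.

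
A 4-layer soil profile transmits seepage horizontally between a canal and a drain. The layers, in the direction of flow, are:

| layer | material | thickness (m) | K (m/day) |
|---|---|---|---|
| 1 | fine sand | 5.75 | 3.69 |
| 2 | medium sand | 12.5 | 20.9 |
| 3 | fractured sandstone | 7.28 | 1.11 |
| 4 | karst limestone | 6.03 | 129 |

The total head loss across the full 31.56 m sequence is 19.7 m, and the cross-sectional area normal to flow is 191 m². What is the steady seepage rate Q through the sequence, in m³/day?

Flow is perpendicular to layering, so the layers act in series and the equivalent K is the thickness-weighted harmonic mean.
Total thickness L = 5.75 + 12.5 + 7.28 + 6.03 = 31.56 m.
Σ(b_i/K_i) = 5.75/3.69 + 12.5/20.9 + 7.28/1.11 + 6.03/129 = 8.762 d.
K_eq = L / Σ(b_i/K_i) = 31.56 / 8.762 = 3.602 m/day.
Q = K_eq · A · (Δh/L) = 3.602 × 191 × (19.7/31.56) = 429.5 m³/day.

429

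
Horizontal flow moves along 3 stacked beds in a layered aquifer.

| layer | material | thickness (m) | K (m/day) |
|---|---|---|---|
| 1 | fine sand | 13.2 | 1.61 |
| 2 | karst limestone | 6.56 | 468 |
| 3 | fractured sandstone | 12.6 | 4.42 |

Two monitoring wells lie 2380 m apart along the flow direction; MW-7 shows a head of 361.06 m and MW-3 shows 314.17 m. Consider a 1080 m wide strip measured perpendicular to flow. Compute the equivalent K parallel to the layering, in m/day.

97.3

Flow is parallel to layering, so each bed carries its own Darcy discharge and the transmissivities add.
Σ(K_i·b_i) = 1.61×13.2 + 468×6.56 + 4.42×12.6 = 3147 m²/day.
Total thickness b = 32.36 m, so K_eq = Σ(K_i·b_i)/b = 97.25 m/day.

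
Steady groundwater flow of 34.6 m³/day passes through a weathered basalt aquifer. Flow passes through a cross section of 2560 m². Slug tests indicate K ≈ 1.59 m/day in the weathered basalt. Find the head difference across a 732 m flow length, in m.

From Q = K·A·i, i = Q / (K·A) = 34.6 / (1.590 × 2560) = 0.008500.
Head loss Δh = i · L = 0.008500 × 732 = 6.222 m.

6.22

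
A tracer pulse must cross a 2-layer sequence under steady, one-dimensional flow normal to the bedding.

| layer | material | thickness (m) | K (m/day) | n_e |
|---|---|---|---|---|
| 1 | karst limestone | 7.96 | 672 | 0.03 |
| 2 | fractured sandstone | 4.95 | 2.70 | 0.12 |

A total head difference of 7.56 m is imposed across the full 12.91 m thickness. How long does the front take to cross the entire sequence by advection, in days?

With flow normal to the layers, continuity requires the same specific discharge q through every layer.
Σ(b_i/K_i) = 7.96/672 + 4.95/2.70 = 1.845 d.
q = Δh / Σ(b_i/K_i) = 7.56 / 1.845 = 4.097 m/day.
In each layer the seepage velocity is v_i = q/n_i, so the layer transit time is t_i = b_i·n_i / q:
  layer 1 (karst limestone): t_1 = 7.96 × 0.03 / 4.097 = 0.05828 d
  layer 2 (fractured sandstone): t_2 = 4.95 × 0.12 / 4.097 = 0.1450 d
Total t = Σ t_i = 0.2033 days.

0.203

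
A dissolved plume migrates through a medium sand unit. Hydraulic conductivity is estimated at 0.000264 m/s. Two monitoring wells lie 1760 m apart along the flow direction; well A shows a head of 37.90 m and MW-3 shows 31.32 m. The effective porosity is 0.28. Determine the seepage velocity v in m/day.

0.305

Convert K: 0.000264 m/s × 86400 = 22.81 m/day.
Hydraulic gradient i = (37.90 − 31.32) / 1760 = 6.58 / 1760 = 0.003739.
Darcy flux q = K · i = 22.81 × 0.003739 = 0.08528 m/day.
Seepage velocity v = q / n_e = 0.08528 / 0.28 = 0.3046 m/day.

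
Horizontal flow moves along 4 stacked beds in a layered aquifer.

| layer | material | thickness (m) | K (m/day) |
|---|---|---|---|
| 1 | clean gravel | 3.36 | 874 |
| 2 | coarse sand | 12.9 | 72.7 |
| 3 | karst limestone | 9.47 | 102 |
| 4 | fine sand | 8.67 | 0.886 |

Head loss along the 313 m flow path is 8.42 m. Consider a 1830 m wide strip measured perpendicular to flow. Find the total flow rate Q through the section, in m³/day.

Flow is parallel to layering, so each bed carries its own Darcy discharge and the transmissivities add.
Σ(K_i·b_i) = 874×3.36 + 72.7×12.9 + 102×9.47 + 0.886×8.67 = 4848 m²/day.
Hydraulic gradient i = Δh / L = 8.42 / 313 = 0.02690.
Q = Σ(K_i·b_i) · W · i = 4848 × 1830 × 0.02690 = 2.387e+05 m³/day.

239000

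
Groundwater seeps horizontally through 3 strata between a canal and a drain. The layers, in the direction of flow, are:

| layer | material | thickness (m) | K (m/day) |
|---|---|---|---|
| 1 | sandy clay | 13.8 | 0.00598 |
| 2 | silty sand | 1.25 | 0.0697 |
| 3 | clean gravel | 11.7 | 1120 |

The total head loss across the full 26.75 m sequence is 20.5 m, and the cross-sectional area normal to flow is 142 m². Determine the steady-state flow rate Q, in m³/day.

1.25

Flow is perpendicular to layering, so the layers act in series and the equivalent K is the thickness-weighted harmonic mean.
Total thickness L = 13.8 + 1.25 + 11.7 = 26.75 m.
Σ(b_i/K_i) = 13.8/0.00598 + 1.25/0.0697 + 11.7/1120 = 2326 d.
K_eq = L / Σ(b_i/K_i) = 26.75 / 2326 = 0.01150 m/day.
Q = K_eq · A · (Δh/L) = 0.01150 × 142 × (20.5/26.75) = 1.252 m³/day.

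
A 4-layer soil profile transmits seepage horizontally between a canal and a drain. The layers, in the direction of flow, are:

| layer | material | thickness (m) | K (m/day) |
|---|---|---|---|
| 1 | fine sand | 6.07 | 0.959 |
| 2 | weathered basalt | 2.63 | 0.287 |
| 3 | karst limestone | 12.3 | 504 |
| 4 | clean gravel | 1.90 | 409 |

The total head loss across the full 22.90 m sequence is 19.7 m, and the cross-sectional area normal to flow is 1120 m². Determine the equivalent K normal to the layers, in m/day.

Flow is perpendicular to layering, so the layers act in series and the equivalent K is the thickness-weighted harmonic mean.
Total thickness L = 6.07 + 2.63 + 12.3 + 1.90 = 22.90 m.
Σ(b_i/K_i) = 6.07/0.959 + 2.63/0.287 + 12.3/504 + 1.90/409 = 15.52 d.
K_eq = L / Σ(b_i/K_i) = 22.90 / 15.52 = 1.475 m/day.

1.48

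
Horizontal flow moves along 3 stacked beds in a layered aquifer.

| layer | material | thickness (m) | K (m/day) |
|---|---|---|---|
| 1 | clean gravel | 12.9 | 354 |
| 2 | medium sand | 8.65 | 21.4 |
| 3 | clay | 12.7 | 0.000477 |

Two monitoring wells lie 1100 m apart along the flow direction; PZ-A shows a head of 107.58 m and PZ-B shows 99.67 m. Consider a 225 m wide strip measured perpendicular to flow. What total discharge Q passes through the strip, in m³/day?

Flow is parallel to layering, so each bed carries its own Darcy discharge and the transmissivities add.
Σ(K_i·b_i) = 354×12.9 + 21.4×8.65 + 0.000477×12.7 = 4752 m²/day.
Hydraulic gradient i = (107.58 − 99.67) / 1100 = 7.91 / 1100 = 0.007191.
Q = Σ(K_i·b_i) · W · i = 4752 × 225 × 0.007191 = 7688 m³/day.

7690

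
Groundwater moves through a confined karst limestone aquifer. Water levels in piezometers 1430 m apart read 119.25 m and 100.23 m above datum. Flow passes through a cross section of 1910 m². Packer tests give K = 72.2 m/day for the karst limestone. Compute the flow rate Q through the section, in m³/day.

Hydraulic gradient i = (119.25 − 100.23) / 1430 = 19.02 / 1430 = 0.01330.
Darcy's law: Q = K · A · i = 72.20 × 1910 × 0.01330 = 1834 m³/day.

1830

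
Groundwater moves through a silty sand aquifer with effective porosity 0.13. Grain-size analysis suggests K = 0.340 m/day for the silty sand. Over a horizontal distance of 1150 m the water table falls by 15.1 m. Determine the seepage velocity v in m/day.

0.0343

Hydraulic gradient i = Δh / L = 15.1 / 1150 = 0.01313.
Darcy flux q = K · i = 0.3400 × 0.01313 = 0.004464 m/day.
Seepage velocity v = q / n_e = 0.004464 / 0.13 = 0.03434 m/day.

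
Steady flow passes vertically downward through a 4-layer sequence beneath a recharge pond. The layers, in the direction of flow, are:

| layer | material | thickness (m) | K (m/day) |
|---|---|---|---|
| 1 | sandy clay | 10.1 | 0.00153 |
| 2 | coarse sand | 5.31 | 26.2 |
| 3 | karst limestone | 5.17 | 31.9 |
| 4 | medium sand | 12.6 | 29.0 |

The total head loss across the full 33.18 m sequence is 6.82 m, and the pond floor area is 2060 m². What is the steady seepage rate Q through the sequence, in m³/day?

2.13

Flow is perpendicular to layering, so the layers act in series and the equivalent K is the thickness-weighted harmonic mean.
Total thickness L = 10.1 + 5.31 + 5.17 + 12.6 = 33.18 m.
Σ(b_i/K_i) = 10.1/0.00153 + 5.31/26.2 + 5.17/31.9 + 12.6/29.0 = 6602 d.
K_eq = L / Σ(b_i/K_i) = 33.18 / 6602 = 0.005026 m/day.
Q = K_eq · A · (Δh/L) = 0.005026 × 2060 × (6.82/33.18) = 2.128 m³/day.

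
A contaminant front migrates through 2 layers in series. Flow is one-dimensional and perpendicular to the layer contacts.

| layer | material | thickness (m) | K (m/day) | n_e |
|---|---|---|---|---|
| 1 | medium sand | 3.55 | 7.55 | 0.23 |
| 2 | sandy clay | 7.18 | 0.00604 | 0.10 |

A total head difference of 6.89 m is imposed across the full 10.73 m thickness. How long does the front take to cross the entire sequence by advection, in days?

265

With flow normal to the layers, continuity requires the same specific discharge q through every layer.
Σ(b_i/K_i) = 3.55/7.55 + 7.18/0.00604 = 1189 d.
q = Δh / Σ(b_i/K_i) = 6.89 / 1189 = 0.005794 m/day.
In each layer the seepage velocity is v_i = q/n_i, so the layer transit time is t_i = b_i·n_i / q:
  layer 1 (medium sand): t_1 = 3.55 × 0.23 / 0.005794 = 140.9 d
  layer 2 (sandy clay): t_2 = 7.18 × 0.10 / 0.005794 = 123.9 d
Total t = Σ t_i = 264.9 days.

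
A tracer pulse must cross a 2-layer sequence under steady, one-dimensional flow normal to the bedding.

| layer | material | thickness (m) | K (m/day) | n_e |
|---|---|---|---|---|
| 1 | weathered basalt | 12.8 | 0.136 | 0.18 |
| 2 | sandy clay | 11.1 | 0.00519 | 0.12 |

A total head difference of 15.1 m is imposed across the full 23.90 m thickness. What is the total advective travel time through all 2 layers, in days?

With flow normal to the layers, continuity requires the same specific discharge q through every layer.
Σ(b_i/K_i) = 12.8/0.136 + 11.1/0.00519 = 2233 d.
q = Δh / Σ(b_i/K_i) = 15.1 / 2233 = 0.006763 m/day.
In each layer the seepage velocity is v_i = q/n_i, so the layer transit time is t_i = b_i·n_i / q:
  layer 1 (weathered basalt): t_1 = 12.8 × 0.18 / 0.006763 = 340.7 d
  layer 2 (sandy clay): t_2 = 11.1 × 0.12 / 0.006763 = 197.0 d
Total t = Σ t_i = 537.7 days.

538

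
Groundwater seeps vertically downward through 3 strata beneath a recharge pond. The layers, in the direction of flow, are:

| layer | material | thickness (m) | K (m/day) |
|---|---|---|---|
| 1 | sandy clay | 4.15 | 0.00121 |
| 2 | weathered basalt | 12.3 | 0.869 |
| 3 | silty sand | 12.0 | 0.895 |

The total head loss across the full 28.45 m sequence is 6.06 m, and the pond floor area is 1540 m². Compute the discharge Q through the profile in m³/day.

Flow is perpendicular to layering, so the layers act in series and the equivalent K is the thickness-weighted harmonic mean.
Total thickness L = 4.15 + 12.3 + 12.0 = 28.45 m.
Σ(b_i/K_i) = 4.15/0.00121 + 12.3/0.869 + 12.0/0.895 = 3457 d.
K_eq = L / Σ(b_i/K_i) = 28.45 / 3457 = 0.008229 m/day.
Q = K_eq · A · (Δh/L) = 0.008229 × 1540 × (6.06/28.45) = 2.699 m³/day.

2.70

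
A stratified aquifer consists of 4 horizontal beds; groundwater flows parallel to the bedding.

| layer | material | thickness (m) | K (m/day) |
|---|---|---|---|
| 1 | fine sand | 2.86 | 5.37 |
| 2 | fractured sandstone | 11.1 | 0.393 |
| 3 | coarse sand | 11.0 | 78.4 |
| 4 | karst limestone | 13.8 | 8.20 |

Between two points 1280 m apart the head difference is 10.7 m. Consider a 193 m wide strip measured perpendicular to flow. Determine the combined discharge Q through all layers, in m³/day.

1610

Flow is parallel to layering, so each bed carries its own Darcy discharge and the transmissivities add.
Σ(K_i·b_i) = 5.37×2.86 + 0.393×11.1 + 78.4×11.0 + 8.20×13.8 = 995.3 m²/day.
Hydraulic gradient i = Δh / L = 10.7 / 1280 = 0.008359.
Q = Σ(K_i·b_i) · W · i = 995.3 × 193 × 0.008359 = 1606 m³/day.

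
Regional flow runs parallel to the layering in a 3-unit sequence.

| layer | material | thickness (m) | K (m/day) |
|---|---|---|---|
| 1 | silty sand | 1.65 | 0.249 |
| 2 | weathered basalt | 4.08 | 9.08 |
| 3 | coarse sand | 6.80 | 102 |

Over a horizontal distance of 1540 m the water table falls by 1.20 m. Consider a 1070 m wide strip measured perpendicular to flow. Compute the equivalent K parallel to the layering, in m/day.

58.3

Flow is parallel to layering, so each bed carries its own Darcy discharge and the transmissivities add.
Σ(K_i·b_i) = 0.249×1.65 + 9.08×4.08 + 102×6.80 = 731.1 m²/day.
Total thickness b = 12.53 m, so K_eq = Σ(K_i·b_i)/b = 58.34 m/day.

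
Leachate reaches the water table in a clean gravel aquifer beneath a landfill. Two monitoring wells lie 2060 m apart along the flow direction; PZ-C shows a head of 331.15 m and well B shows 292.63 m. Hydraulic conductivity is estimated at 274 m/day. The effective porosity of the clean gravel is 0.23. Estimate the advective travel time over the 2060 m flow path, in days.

92.5

Hydraulic gradient i = (331.15 − 292.63) / 2060 = 38.52 / 2060 = 0.01870.
Darcy flux q = K · i = 274.0 × 0.01870 = 5.124 m/day.
Seepage velocity v = q / n_e = 5.124 / 0.23 = 22.28 m/day.
Travel time t = L / v = 2060 / 22.28 = 92.48 days.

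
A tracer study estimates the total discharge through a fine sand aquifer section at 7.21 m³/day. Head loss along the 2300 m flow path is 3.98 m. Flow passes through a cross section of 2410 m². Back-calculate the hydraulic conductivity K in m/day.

Hydraulic gradient i = Δh / L = 3.98 / 2300 = 0.001730.
From Q = K·A·i, K = Q / (A·i) = 7.21 / (2410 × 0.001730) = 1.729 m/day.

1.73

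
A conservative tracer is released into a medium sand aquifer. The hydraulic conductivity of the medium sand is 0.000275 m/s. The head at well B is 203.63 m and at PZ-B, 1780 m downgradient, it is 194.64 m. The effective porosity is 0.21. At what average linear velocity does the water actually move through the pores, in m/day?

0.571

Convert K: 0.000275 m/s × 86400 = 23.76 m/day.
Hydraulic gradient i = (203.63 − 194.64) / 1780 = 8.99 / 1780 = 0.005051.
Darcy flux q = K · i = 23.76 × 0.005051 = 0.1200 m/day.
Seepage velocity v = q / n_e = 0.1200 / 0.21 = 0.5714 m/day.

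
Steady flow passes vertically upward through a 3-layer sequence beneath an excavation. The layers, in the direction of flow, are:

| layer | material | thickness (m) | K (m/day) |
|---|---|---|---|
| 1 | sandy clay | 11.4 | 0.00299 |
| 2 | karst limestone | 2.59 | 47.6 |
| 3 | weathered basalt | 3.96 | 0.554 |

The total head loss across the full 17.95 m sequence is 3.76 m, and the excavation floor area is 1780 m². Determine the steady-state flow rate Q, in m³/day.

Flow is perpendicular to layering, so the layers act in series and the equivalent K is the thickness-weighted harmonic mean.
Total thickness L = 11.4 + 2.59 + 3.96 = 17.95 m.
Σ(b_i/K_i) = 11.4/0.00299 + 2.59/47.6 + 3.96/0.554 = 3820 d.
K_eq = L / Σ(b_i/K_i) = 17.95 / 3820 = 0.004699 m/day.
Q = K_eq · A · (Δh/L) = 0.004699 × 1780 × (3.76/17.95) = 1.752 m³/day.

1.75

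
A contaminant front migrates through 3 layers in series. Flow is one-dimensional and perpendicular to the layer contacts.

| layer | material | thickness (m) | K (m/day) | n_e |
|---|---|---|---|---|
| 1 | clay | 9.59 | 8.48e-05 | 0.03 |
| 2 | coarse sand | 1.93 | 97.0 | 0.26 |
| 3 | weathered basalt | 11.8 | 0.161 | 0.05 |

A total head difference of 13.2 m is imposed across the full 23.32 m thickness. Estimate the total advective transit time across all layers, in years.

32.4

With flow normal to the layers, continuity requires the same specific discharge q through every layer.
Σ(b_i/K_i) = 9.59/8.48e-05 + 1.93/97.0 + 11.8/0.161 = 1.132e+05 d.
q = Δh / Σ(b_i/K_i) = 13.2 / 1.132e+05 = 0.0001166 m/day.
In each layer the seepage velocity is v_i = q/n_i, so the layer transit time is t_i = b_i·n_i / q:
  layer 1 (clay): t_1 = 9.59 × 0.03 / 0.0001166 = 2466 d
  layer 2 (coarse sand): t_2 = 1.93 × 0.26 / 0.0001166 = 4302 d
  layer 3 (weathered basalt): t_3 = 11.8 × 0.05 / 0.0001166 = 5058 d
Total t = Σ t_i = 11826 days = 32.38 years.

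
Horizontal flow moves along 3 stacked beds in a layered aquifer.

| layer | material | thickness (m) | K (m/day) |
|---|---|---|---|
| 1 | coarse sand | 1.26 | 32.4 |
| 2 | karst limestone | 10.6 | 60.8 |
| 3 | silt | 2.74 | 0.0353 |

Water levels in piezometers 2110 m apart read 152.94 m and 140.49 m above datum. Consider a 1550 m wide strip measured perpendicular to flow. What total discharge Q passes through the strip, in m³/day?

6270

Flow is parallel to layering, so each bed carries its own Darcy discharge and the transmissivities add.
Σ(K_i·b_i) = 32.4×1.26 + 60.8×10.6 + 0.0353×2.74 = 685.4 m²/day.
Hydraulic gradient i = (152.94 − 140.49) / 2110 = 12.45 / 2110 = 0.005900.
Q = Σ(K_i·b_i) · W · i = 685.4 × 1550 × 0.005900 = 6268 m³/day.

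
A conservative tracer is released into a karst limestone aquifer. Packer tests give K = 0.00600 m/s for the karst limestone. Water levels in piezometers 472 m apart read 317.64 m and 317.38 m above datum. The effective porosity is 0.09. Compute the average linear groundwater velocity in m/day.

Convert K: 0.00600 m/s × 86400 = 518.4 m/day.
Hydraulic gradient i = (317.64 − 317.38) / 472 = 0.26 / 472 = 0.0005508.
Darcy flux q = K · i = 518.4 × 0.0005508 = 0.2856 m/day.
Seepage velocity v = q / n_e = 0.2856 / 0.09 = 3.173 m/day.

3.17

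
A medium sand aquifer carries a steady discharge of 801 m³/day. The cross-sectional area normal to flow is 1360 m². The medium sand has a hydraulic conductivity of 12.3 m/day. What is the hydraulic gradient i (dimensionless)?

From Q = K·A·i, i = Q / (K·A) = 801 / (12.30 × 1360) = 0.04788.

0.0479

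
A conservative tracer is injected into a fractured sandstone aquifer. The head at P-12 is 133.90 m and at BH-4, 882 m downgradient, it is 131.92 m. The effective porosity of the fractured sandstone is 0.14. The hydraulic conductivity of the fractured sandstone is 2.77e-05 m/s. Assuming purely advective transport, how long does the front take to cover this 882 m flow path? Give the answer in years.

Convert K: 2.77e-05 m/s × 86400 = 2.393 m/day.
Hydraulic gradient i = (133.90 − 131.92) / 882 = 1.98 / 882 = 0.002245.
Darcy flux q = K · i = 2.393 × 0.002245 = 0.005373 m/day.
Seepage velocity v = q / n_e = 0.005373 / 0.14 = 0.03838 m/day.
Travel time t = L / v = 882 / 0.03838 = 22983 days = 62.92 years.

62.9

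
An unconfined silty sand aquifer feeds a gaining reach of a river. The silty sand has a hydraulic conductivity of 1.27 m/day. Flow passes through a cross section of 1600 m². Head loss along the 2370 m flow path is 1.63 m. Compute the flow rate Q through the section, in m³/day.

1.40

Hydraulic gradient i = Δh / L = 1.63 / 2370 = 0.0006878.
Darcy's law: Q = K · A · i = 1.270 × 1600 × 0.0006878 = 1.398 m³/day.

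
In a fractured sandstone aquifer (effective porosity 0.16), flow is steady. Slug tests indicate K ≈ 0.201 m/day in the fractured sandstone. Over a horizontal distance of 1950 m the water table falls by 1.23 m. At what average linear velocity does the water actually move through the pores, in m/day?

Hydraulic gradient i = Δh / L = 1.23 / 1950 = 0.0006308.
Darcy flux q = K · i = 0.2010 × 0.0006308 = 0.0001268 m/day.
Seepage velocity v = q / n_e = 0.0001268 / 0.16 = 0.0007924 m/day.

0.000792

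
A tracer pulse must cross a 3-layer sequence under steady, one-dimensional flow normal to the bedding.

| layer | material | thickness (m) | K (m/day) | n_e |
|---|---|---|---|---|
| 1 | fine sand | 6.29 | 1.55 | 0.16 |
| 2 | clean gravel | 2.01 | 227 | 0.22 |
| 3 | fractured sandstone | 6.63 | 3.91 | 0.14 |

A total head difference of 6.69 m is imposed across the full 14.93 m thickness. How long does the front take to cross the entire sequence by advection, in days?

With flow normal to the layers, continuity requires the same specific discharge q through every layer.
Σ(b_i/K_i) = 6.29/1.55 + 2.01/227 + 6.63/3.91 = 5.763 d.
q = Δh / Σ(b_i/K_i) = 6.69 / 5.763 = 1.161 m/day.
In each layer the seepage velocity is v_i = q/n_i, so the layer transit time is t_i = b_i·n_i / q:
  layer 1 (fine sand): t_1 = 6.29 × 0.16 / 1.161 = 0.8669 d
  layer 2 (clean gravel): t_2 = 2.01 × 0.22 / 1.161 = 0.3809 d
  layer 3 (fractured sandstone): t_3 = 6.63 × 0.14 / 1.161 = 0.7995 d
Total t = Σ t_i = 2.047 days.

2.05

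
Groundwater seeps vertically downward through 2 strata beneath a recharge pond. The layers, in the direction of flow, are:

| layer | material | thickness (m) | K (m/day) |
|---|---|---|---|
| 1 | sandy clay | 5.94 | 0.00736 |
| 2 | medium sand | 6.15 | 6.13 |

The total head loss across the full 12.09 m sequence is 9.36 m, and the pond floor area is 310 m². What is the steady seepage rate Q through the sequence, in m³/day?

Flow is perpendicular to layering, so the layers act in series and the equivalent K is the thickness-weighted harmonic mean.
Total thickness L = 5.94 + 6.15 = 12.09 m.
Σ(b_i/K_i) = 5.94/0.00736 + 6.15/6.13 = 808.1 d.
K_eq = L / Σ(b_i/K_i) = 12.09 / 808.1 = 0.01496 m/day.
Q = K_eq · A · (Δh/L) = 0.01496 × 310 × (9.36/12.09) = 3.591 m³/day.

3.59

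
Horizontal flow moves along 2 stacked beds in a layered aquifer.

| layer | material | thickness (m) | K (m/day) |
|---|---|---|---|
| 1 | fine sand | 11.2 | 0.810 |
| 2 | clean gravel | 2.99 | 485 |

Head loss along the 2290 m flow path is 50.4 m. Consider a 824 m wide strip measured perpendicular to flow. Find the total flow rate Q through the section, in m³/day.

Flow is parallel to layering, so each bed carries its own Darcy discharge and the transmissivities add.
Σ(K_i·b_i) = 0.810×11.2 + 485×2.99 = 1459 m²/day.
Hydraulic gradient i = Δh / L = 50.4 / 2290 = 0.02201.
Q = Σ(K_i·b_i) · W · i = 1459 × 824 × 0.02201 = 26463 m³/day.

26500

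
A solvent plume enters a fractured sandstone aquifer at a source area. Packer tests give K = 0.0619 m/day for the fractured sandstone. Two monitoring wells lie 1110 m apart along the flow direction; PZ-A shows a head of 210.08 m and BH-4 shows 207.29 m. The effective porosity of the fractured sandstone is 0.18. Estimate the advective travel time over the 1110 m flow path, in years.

Hydraulic gradient i = (210.08 − 207.29) / 1110 = 2.79 / 1110 = 0.002514.
Darcy flux q = K · i = 0.06190 × 0.002514 = 0.0001556 m/day.
Seepage velocity v = q / n_e = 0.0001556 / 0.18 = 0.0008644 m/day.
Travel time t = L / v = 1110 / 0.0008644 = 1.284e+06 days = 3516 years.

3520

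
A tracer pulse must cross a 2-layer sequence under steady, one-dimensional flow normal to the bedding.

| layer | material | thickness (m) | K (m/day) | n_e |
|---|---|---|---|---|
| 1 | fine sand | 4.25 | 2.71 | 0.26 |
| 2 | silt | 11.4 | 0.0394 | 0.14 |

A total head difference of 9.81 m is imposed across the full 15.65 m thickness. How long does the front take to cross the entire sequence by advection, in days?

80.1

With flow normal to the layers, continuity requires the same specific discharge q through every layer.
Σ(b_i/K_i) = 4.25/2.71 + 11.4/0.0394 = 290.9 d.
q = Δh / Σ(b_i/K_i) = 9.81 / 290.9 = 0.03372 m/day.
In each layer the seepage velocity is v_i = q/n_i, so the layer transit time is t_i = b_i·n_i / q:
  layer 1 (fine sand): t_1 = 4.25 × 0.26 / 0.03372 = 32.77 d
  layer 2 (silt): t_2 = 11.4 × 0.14 / 0.03372 = 47.33 d
Total t = Σ t_i = 80.10 days.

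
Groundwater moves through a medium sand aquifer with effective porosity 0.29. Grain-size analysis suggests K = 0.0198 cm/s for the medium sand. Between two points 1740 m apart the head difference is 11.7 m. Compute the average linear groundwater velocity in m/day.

Convert K: 0.0198 cm/s × 864 = 17.11 m/day.
Hydraulic gradient i = Δh / L = 11.7 / 1740 = 0.006724.
Darcy flux q = K · i = 17.11 × 0.006724 = 0.1150 m/day.
Seepage velocity v = q / n_e = 0.1150 / 0.29 = 0.3967 m/day.

0.397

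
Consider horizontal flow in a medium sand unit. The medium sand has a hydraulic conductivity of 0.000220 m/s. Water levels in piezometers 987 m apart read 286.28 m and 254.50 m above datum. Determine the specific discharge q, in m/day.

0.612

Convert K: 0.000220 m/s × 86400 = 19.01 m/day.
Hydraulic gradient i = (286.28 − 254.50) / 987 = 31.78 / 987 = 0.03220.
Specific discharge q = K · i = 19.01 × 0.03220 = 0.6120 m/day.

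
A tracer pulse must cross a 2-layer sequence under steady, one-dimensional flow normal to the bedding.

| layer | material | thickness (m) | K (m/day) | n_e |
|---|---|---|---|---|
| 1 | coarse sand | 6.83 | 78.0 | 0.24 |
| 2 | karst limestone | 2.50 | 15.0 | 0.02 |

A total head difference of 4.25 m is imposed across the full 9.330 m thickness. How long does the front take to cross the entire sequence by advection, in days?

0.101

With flow normal to the layers, continuity requires the same specific discharge q through every layer.
Σ(b_i/K_i) = 6.83/78.0 + 2.50/15.0 = 0.2542 d.
q = Δh / Σ(b_i/K_i) = 4.25 / 0.2542 = 16.72 m/day.
In each layer the seepage velocity is v_i = q/n_i, so the layer transit time is t_i = b_i·n_i / q:
  layer 1 (coarse sand): t_1 = 6.83 × 0.24 / 16.72 = 0.09806 d
  layer 2 (karst limestone): t_2 = 2.50 × 0.02 / 16.72 = 0.002991 d
Total t = Σ t_i = 0.1010 days.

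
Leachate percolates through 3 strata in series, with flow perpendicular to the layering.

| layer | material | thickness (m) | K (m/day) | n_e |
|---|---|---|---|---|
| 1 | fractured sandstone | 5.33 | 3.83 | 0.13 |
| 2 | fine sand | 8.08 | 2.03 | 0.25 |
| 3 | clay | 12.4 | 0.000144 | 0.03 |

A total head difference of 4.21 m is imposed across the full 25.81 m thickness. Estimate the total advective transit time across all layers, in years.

173

With flow normal to the layers, continuity requires the same specific discharge q through every layer.
Σ(b_i/K_i) = 5.33/3.83 + 8.08/2.03 + 12.4/0.000144 = 86116 d.
q = Δh / Σ(b_i/K_i) = 4.21 / 86116 = 4.889e-05 m/day.
In each layer the seepage velocity is v_i = q/n_i, so the layer transit time is t_i = b_i·n_i / q:
  layer 1 (fractured sandstone): t_1 = 5.33 × 0.13 / 4.889e-05 = 14173 d
  layer 2 (fine sand): t_2 = 8.08 × 0.25 / 4.889e-05 = 41320 d
  layer 3 (clay): t_3 = 12.4 × 0.03 / 4.889e-05 = 7609 d
Total t = Σ t_i = 63102 days = 172.8 years.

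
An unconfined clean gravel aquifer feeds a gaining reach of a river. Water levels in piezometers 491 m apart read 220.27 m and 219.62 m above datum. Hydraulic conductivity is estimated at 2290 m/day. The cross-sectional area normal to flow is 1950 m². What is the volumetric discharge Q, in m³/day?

5910

Hydraulic gradient i = (220.27 − 219.62) / 491 = 0.65 / 491 = 0.001324.
Darcy's law: Q = K · A · i = 2290 × 1950 × 0.001324 = 5912 m³/day.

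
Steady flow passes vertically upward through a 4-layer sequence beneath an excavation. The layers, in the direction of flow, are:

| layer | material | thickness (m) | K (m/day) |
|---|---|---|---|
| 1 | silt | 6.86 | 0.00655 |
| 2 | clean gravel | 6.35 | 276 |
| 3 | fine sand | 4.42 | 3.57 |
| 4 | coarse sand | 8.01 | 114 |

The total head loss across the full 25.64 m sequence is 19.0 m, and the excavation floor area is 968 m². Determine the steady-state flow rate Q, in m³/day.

17.5

Flow is perpendicular to layering, so the layers act in series and the equivalent K is the thickness-weighted harmonic mean.
Total thickness L = 6.86 + 6.35 + 4.42 + 8.01 = 25.64 m.
Σ(b_i/K_i) = 6.86/0.00655 + 6.35/276 + 4.42/3.57 + 8.01/114 = 1049 d.
K_eq = L / Σ(b_i/K_i) = 25.64 / 1049 = 0.02445 m/day.
Q = K_eq · A · (Δh/L) = 0.02445 × 968 × (19.0/25.64) = 17.54 m³/day.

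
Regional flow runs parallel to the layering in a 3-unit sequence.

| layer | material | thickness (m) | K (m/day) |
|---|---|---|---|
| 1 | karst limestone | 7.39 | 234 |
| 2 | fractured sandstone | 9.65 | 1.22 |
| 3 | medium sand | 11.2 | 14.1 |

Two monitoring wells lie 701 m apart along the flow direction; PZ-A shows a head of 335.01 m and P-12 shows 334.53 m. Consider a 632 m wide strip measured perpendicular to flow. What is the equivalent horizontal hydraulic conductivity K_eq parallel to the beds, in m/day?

67.2

Flow is parallel to layering, so each bed carries its own Darcy discharge and the transmissivities add.
Σ(K_i·b_i) = 234×7.39 + 1.22×9.65 + 14.1×11.2 = 1899 m²/day.
Total thickness b = 28.24 m, so K_eq = Σ(K_i·b_i)/b = 67.24 m/day.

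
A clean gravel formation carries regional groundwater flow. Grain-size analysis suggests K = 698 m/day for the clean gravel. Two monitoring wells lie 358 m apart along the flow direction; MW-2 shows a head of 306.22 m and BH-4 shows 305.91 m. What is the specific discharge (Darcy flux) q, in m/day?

0.604

Hydraulic gradient i = (306.22 − 305.91) / 358 = 0.31 / 358 = 0.0008659.
Specific discharge q = K · i = 698.0 × 0.0008659 = 0.6044 m/day.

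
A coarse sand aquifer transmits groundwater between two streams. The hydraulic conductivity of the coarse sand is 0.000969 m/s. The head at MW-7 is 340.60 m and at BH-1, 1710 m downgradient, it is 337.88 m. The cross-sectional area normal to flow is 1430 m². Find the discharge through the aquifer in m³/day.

190

Convert K: 0.000969 m/s × 86400 = 83.72 m/day.
Hydraulic gradient i = (340.60 − 337.88) / 1710 = 2.72 / 1710 = 0.001591.
Darcy's law: Q = K · A · i = 83.72 × 1430 × 0.001591 = 190.4 m³/day.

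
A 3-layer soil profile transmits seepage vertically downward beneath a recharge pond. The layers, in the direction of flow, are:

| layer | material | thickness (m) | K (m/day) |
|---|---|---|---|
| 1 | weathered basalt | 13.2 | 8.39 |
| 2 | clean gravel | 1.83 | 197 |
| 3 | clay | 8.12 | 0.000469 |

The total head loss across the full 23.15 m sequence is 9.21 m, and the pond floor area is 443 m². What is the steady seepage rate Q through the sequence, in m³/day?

0.236

Flow is perpendicular to layering, so the layers act in series and the equivalent K is the thickness-weighted harmonic mean.
Total thickness L = 13.2 + 1.83 + 8.12 = 23.15 m.
Σ(b_i/K_i) = 13.2/8.39 + 1.83/197 + 8.12/0.000469 = 17315 d.
K_eq = L / Σ(b_i/K_i) = 23.15 / 17315 = 0.001337 m/day.
Q = K_eq · A · (Δh/L) = 0.001337 × 443 × (9.21/23.15) = 0.2356 m³/day.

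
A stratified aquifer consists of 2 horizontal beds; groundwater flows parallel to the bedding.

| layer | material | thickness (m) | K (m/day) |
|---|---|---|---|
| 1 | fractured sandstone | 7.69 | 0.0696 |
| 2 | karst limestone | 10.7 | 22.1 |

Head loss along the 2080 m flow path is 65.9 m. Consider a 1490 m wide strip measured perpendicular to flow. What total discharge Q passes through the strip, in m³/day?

11200

Flow is parallel to layering, so each bed carries its own Darcy discharge and the transmissivities add.
Σ(K_i·b_i) = 0.0696×7.69 + 22.1×10.7 = 237.0 m²/day.
Hydraulic gradient i = Δh / L = 65.9 / 2080 = 0.03168.
Q = Σ(K_i·b_i) · W · i = 237.0 × 1490 × 0.03168 = 11188 m³/day.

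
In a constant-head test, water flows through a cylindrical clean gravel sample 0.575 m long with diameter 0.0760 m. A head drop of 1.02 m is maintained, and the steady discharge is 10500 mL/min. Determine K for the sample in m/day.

1880

Cross-sectional area A = π·(d/2)² = π × (0.0760/2)² = 0.004536 m².
Convert discharge: 10500 mL/min = 0.0001750 m³/s.
Darcy's law rearranged: K = Q·L / (A·Δh) = 0.0001750 × 0.575 / (0.004536 × 1.02) = 0.02175 m/s = 1879 m/day.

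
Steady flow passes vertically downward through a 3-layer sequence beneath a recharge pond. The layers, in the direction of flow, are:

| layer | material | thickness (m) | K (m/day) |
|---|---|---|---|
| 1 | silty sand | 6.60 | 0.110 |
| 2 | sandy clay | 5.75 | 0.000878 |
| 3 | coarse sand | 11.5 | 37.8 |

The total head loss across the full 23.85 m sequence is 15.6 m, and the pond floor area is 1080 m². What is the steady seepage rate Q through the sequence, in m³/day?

2.55

Flow is perpendicular to layering, so the layers act in series and the equivalent K is the thickness-weighted harmonic mean.
Total thickness L = 6.60 + 5.75 + 11.5 = 23.85 m.
Σ(b_i/K_i) = 6.60/0.110 + 5.75/0.000878 + 11.5/37.8 = 6609 d.
K_eq = L / Σ(b_i/K_i) = 23.85 / 6609 = 0.003609 m/day.
Q = K_eq · A · (Δh/L) = 0.003609 × 1080 × (15.6/23.85) = 2.549 m³/day.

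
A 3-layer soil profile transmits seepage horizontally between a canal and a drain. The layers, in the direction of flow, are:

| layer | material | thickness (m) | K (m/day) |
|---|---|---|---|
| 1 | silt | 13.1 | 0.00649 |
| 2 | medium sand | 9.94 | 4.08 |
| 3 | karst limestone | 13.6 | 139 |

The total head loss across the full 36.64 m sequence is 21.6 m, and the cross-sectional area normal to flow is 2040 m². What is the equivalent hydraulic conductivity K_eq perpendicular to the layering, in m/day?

0.0181

Flow is perpendicular to layering, so the layers act in series and the equivalent K is the thickness-weighted harmonic mean.
Total thickness L = 13.1 + 9.94 + 13.6 = 36.64 m.
Σ(b_i/K_i) = 13.1/0.00649 + 9.94/4.08 + 13.6/139 = 2021 d.
K_eq = L / Σ(b_i/K_i) = 36.64 / 2021 = 0.01813 m/day.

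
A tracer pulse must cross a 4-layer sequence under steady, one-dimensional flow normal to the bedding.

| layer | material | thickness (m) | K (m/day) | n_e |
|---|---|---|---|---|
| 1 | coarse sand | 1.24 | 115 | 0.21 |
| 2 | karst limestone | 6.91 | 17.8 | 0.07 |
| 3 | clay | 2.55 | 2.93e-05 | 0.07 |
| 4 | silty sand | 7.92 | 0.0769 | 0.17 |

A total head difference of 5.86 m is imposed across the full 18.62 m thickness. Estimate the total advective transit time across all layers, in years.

92.4

With flow normal to the layers, continuity requires the same specific discharge q through every layer.
Σ(b_i/K_i) = 1.24/115 + 6.91/17.8 + 2.55/2.93e-05 + 7.92/0.0769 = 87134 d.
q = Δh / Σ(b_i/K_i) = 5.86 / 87134 = 6.725e-05 m/day.
In each layer the seepage velocity is v_i = q/n_i, so the layer transit time is t_i = b_i·n_i / q:
  layer 1 (coarse sand): t_1 = 1.24 × 0.21 / 6.725e-05 = 3872 d
  layer 2 (karst limestone): t_2 = 6.91 × 0.07 / 6.725e-05 = 7192 d
  layer 3 (clay): t_3 = 2.55 × 0.07 / 6.725e-05 = 2654 d
  layer 4 (silty sand): t_4 = 7.92 × 0.17 / 6.725e-05 = 20020 d
Total t = Σ t_i = 33738 days = 92.37 years.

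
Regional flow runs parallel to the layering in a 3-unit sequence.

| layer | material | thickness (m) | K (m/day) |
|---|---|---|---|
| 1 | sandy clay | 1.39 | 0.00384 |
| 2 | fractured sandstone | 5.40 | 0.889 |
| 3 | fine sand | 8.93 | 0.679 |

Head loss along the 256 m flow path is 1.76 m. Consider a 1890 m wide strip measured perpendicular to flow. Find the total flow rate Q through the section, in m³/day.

Flow is parallel to layering, so each bed carries its own Darcy discharge and the transmissivities add.
Σ(K_i·b_i) = 0.00384×1.39 + 0.889×5.40 + 0.679×8.93 = 10.87 m²/day.
Hydraulic gradient i = Δh / L = 1.76 / 256 = 0.006875.
Q = Σ(K_i·b_i) · W · i = 10.87 × 1890 × 0.006875 = 141.2 m³/day.

141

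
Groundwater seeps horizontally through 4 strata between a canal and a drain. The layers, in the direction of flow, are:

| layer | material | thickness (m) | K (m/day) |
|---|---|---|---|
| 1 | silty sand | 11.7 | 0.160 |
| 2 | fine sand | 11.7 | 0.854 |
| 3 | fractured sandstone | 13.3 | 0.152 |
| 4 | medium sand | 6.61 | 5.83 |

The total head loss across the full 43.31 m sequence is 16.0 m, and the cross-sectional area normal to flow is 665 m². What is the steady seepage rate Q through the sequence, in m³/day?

Flow is perpendicular to layering, so the layers act in series and the equivalent K is the thickness-weighted harmonic mean.
Total thickness L = 11.7 + 11.7 + 13.3 + 6.61 = 43.31 m.
Σ(b_i/K_i) = 11.7/0.160 + 11.7/0.854 + 13.3/0.152 + 6.61/5.83 = 175.5 d.
K_eq = L / Σ(b_i/K_i) = 43.31 / 175.5 = 0.2468 m/day.
Q = K_eq · A · (Δh/L) = 0.2468 × 665 × (16.0/43.31) = 60.64 m³/day.

60.6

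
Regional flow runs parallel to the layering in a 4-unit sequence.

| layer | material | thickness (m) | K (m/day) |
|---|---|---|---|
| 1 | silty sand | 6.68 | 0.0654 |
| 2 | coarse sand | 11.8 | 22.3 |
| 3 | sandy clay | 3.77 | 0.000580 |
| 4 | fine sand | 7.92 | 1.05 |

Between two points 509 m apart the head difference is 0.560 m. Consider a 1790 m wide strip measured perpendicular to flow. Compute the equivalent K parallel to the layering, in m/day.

Flow is parallel to layering, so each bed carries its own Darcy discharge and the transmissivities add.
Σ(K_i·b_i) = 0.0654×6.68 + 22.3×11.8 + 0.000580×3.77 + 1.05×7.92 = 271.9 m²/day.
Total thickness b = 30.17 m, so K_eq = Σ(K_i·b_i)/b = 9.012 m/day.

9.01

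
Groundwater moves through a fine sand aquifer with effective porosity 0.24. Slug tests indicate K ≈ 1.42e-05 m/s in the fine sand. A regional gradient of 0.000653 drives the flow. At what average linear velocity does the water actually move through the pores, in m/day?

Convert K: 1.42e-05 m/s × 86400 = 1.227 m/day.
Hydraulic gradient i = 0.000653.
Darcy flux q = K · i = 1.227 × 0.0006530 = 0.0008012 m/day.
Seepage velocity v = q / n_e = 0.0008012 / 0.24 = 0.003338 m/day.

0.00334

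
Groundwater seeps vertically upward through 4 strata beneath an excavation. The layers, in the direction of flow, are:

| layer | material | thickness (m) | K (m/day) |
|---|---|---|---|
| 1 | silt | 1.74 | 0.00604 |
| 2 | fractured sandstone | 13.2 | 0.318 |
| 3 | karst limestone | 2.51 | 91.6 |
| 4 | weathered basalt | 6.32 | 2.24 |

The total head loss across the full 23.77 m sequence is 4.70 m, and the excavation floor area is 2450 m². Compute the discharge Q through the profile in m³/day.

34.6

Flow is perpendicular to layering, so the layers act in series and the equivalent K is the thickness-weighted harmonic mean.
Total thickness L = 1.74 + 13.2 + 2.51 + 6.32 = 23.77 m.
Σ(b_i/K_i) = 1.74/0.00604 + 13.2/0.318 + 2.51/91.6 + 6.32/2.24 = 332.4 d.
K_eq = L / Σ(b_i/K_i) = 23.77 / 332.4 = 0.07150 m/day.
Q = K_eq · A · (Δh/L) = 0.07150 × 2450 × (4.70/23.77) = 34.64 m³/day.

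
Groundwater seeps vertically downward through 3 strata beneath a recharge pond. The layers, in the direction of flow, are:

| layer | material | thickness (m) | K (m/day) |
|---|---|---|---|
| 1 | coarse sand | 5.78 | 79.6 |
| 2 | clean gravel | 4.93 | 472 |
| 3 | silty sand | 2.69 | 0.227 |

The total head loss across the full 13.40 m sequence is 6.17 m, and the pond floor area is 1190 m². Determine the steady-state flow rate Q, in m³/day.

Flow is perpendicular to layering, so the layers act in series and the equivalent K is the thickness-weighted harmonic mean.
Total thickness L = 5.78 + 4.93 + 2.69 = 13.40 m.
Σ(b_i/K_i) = 5.78/79.6 + 4.93/472 + 2.69/0.227 = 11.93 d.
K_eq = L / Σ(b_i/K_i) = 13.40 / 11.93 = 1.123 m/day.
Q = K_eq · A · (Δh/L) = 1.123 × 1190 × (6.17/13.40) = 615.3 m³/day.

615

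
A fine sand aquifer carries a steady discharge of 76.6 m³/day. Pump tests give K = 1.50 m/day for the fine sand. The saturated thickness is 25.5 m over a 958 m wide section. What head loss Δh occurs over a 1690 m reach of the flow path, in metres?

3.53

Cross-sectional area A = 958 × 25.5 = 24429 m².
From Q = K·A·i, i = Q / (K·A) = 76.6 / (1.500 × 24429) = 0.002090.
Head loss Δh = i · L = 0.002090 × 1690 = 3.533 m.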